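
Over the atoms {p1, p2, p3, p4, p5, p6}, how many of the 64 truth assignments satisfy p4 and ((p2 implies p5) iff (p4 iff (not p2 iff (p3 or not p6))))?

20

Initial set: {(p4 and ((p2 implies p5) iff (p4 iff (not p2 iff (p3 or not p6)))))}.
(p4 and ((p2 implies p5) iff (p4 iff (not p2 iff (p3 or not p6))))): α-rule — add p4, ((p2 implies p5) iff (p4 iff (not p2 iff (p3 or not p6)))).
((p2 implies p5) iff (p4 iff (not p2 iff (p3 or not p6)))): β-rule — branch into (p2 implies p5), (p4 iff (not p2 iff (p3 or not p6)))  //  not (p2 implies p5), not (p4 iff (not p2 iff (p3 or not p6))).
  branch 1 (add (p2 implies p5), (p4 iff (not p2 iff (p3 or not p6)))):
    (p2 implies p5): β-rule — branch into not p2  //  p5.
      branch 1.1 (add not p2):
        (p4 iff (not p2 iff (p3 or not p6))): β-rule — branch into p4, (not p2 iff (p3 or not p6))  //  not p4, not (not p2 iff (p3 or not p6)).
          branch 1.1.1 (add p4, (not p2 iff (p3 or not p6))):
            (not p2 iff (p3 or not p6)): β-rule — branch into not p2, (p3 or not p6)  //  not not p2, not (p3 or not p6).
              branch 1.1.1.1 (add not p2, (p3 or not p6)):
                (p3 or not p6): β-rule — branch into p3  //  not p6.
                  branch 1.1.1.1.1 (add p3):
                    ○ open, literals {p2=F, p3=T, p4=T}.
                  branch 1.1.1.1.2 (add not p6):
                    ○ open, literals {p2=F, p4=T, p6=F}.
              branch 1.1.1.2 (add not not p2, not (p3 or not p6)):
                × closes — contains both p2 and not p2.
          branch 1.1.2 (add not p4, not (not p2 iff (p3 or not p6))):
            × closes — contains both p4 and not p4.
      branch 1.2 (add p5):
        (p4 iff (not p2 iff (p3 or not p6))): β-rule — branch into p4, (not p2 iff (p3 or not p6))  //  not p4, not (not p2 iff (p3 or not p6)).
          branch 1.2.1 (add p4, (not p2 iff (p3 or not p6))):
            (not p2 iff (p3 or not p6)): β-rule — branch into not p2, (p3 or not p6)  //  not not p2, not (p3 or not p6).
              branch 1.2.1.1 (add not p2, (p3 or not p6)):
                (p3 or not p6): β-rule — branch into p3  //  not p6.
                  branch 1.2.1.1.1 (add p3):
                    ○ open, literals {p2=F, p3=T, p4=T, p5=T}.
                  branch 1.2.1.1.2 (add not p6):
                    ○ open, literals {p2=F, p4=T, p5=T, p6=F}.
              branch 1.2.1.2 (add not not p2, not (p3 or not p6)):
                not (p3 or not p6): α-rule — add not p3, not not p6.
                ○ open, literals {p2=T, p3=F, p4=T, p5=T, p6=T}.
          branch 1.2.2 (add not p4, not (not p2 iff (p3 or not p6))):
            × closes — contains both p4 and not p4.
  branch 2 (add not (p2 implies p5), not (p4 iff (not p2 iff (p3 or not p6)))):
    not (p2 implies p5): α-rule — add p2, not p5.
    not (p4 iff (not p2 iff (p3 or not p6))): β-rule — branch into p4, not (not p2 iff (p3 or not p6))  //  not p4, (not p2 iff (p3 or not p6)).
      branch 2.1 (add p4, not (not p2 iff (p3 or not p6))):
        not (not p2 iff (p3 or not p6)): β-rule — branch into not p2, not (p3 or not p6)  //  not not p2, (p3 or not p6).
          branch 2.1.1 (add not p2, not (p3 or not p6)):
            × closes — contains both p2 and not p2.
          branch 2.1.2 (add not not p2, (p3 or not p6)):
            (p3 or not p6): β-rule — branch into p3  //  not p6.
              branch 2.1.2.1 (add p3):
                ○ open, literals {p2=T, p3=T, p4=T, p5=F}.
              branch 2.1.2.2 (add not p6):
                ○ open, literals {p2=T, p4=T, p5=F, p6=F}.
      branch 2.2 (add not p4, (not p2 iff (p3 or not p6))):
        × closes — contains both p4 and not p4.
5 branches closed, 7 open.
Each open branch fixes some atoms; the unmentioned ones are free. Counting distinct full assignments: branch {p2=F, p3=T, p4=T} (p1, p5, p6) contributes 8 new; branch {p2=F, p4=T, p6=F} (p1, p3, p5) contributes 4 new; branch {p2=F, p3=T, p4=T, p5=T} (p1, p6) contributes 0 new; branch {p2=F, p4=T, p5=T, p6=F} (p1, p3) contributes 0 new; branch {p2=T, p3=F, p4=T, p5=T, p6=T} (p1) contributes 2 new; branch {p2=T, p3=T, p4=T, p5=F} (p1, p6) contributes 4 new; branch {p2=T, p4=T, p5=F, p6=F} (p1, p3) contributes 2 new. Total: 20.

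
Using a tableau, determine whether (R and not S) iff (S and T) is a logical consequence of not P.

Initial set: {not P; not ((R and not S) iff (S and T))}.
not ((R and not S) iff (S and T)): β-rule — branch into (R and not S), not (S and T)  //  not (R and not S), (S and T).
  branch 1 (add (R and not S), not (S and T)):
    (R and not S): α-rule — add R, not S.
    not (S and T): β-rule — branch into not S  //  not T.
      branch 1.1 (add not S):
        ○ open, literals {P=F, R=T, S=F}.
      branch 1.2 (add not T):
        ○ open, literals {P=F, R=T, S=F, T=F}.
  branch 2 (add not (R and not S), (S and T)):
    (S and T): α-rule — add S, T.
    not (R and not S): β-rule — branch into not R  //  not not S.
      branch 2.1 (add not R):
        ○ open, literals {P=F, R=F, S=T, T=T}.
      branch 2.2 (add not not S):
        ○ open, literals {P=F, S=T, T=T}.
0 branches closed, 4 open.
An open branch gives a countermodel: P=F, R=T, S=F (unmentioned atoms arbitrary); the premises hold there but the conclusion fails.

No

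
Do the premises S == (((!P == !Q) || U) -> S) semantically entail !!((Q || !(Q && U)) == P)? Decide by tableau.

Initial set: {(S == (((!P == !Q) || U) -> S)); !!!((Q || !(Q && U)) == P)}.
!!!((Q || !(Q && U)) == P): drop double negation, giving !((Q || !(Q && U)) == P).
(S == (((!P == !Q) || U) -> S)): β-rule — branch into S, (((!P == !Q) || U) -> S)  //  !S, !(((!P == !Q) || U) -> S).
  branch 1 (add S, (((!P == !Q) || U) -> S)):
    !((Q || !(Q && U)) == P): β-rule — branch into (Q || !(Q && U)), !P  //  !(Q || !(Q && U)), P.
      branch 1.1 (add (Q || !(Q && U)), !P):
        (((!P == !Q) || U) -> S): β-rule — branch into !((!P == !Q) || U)  //  S.
          branch 1.1.1 (add !((!P == !Q) || U)):
            !((!P == !Q) || U): α-rule — add !(!P == !Q), !U.
            (Q || !(Q && U)): β-rule — branch into Q  //  !(Q && U).
              branch 1.1.1.1 (add Q):
                !(!P == !Q): β-rule — branch into !P, !!Q  //  !!P, !Q.
                  branch 1.1.1.1.1 (add !P, !!Q):
                    ○ open, literals {P=false, Q=true, S=true, U=false}.
                  branch 1.1.1.1.2 (add !!P, !Q):
                    × closes — contains both P and !P.
              branch 1.1.1.2 (add !(Q && U)):
                !(!P == !Q): β-rule — branch into !P, !!Q  //  !!P, !Q.
                  branch 1.1.1.2.1 (add !P, !!Q):
                    !(Q && U): β-rule — branch into !Q  //  !U.
                      branch 1.1.1.2.1.1 (add !Q):
                        × closes — contains both Q and !Q.
                      branch 1.1.1.2.1.2 (add !U):
                        ○ open, literals {P=false, Q=true, S=true, U=false}.
                  branch 1.1.1.2.2 (add !!P, !Q):
                    × closes — contains both P and !P.
          branch 1.1.2 (add S):
            (Q || !(Q && U)): β-rule — branch into Q  //  !(Q && U).
              branch 1.1.2.1 (add Q):
                ○ open, literals {P=false, Q=true, S=true}.
              branch 1.1.2.2 (add !(Q && U)):
                !(Q && U): β-rule — branch into !Q  //  !U.
                  branch 1.1.2.2.1 (add !Q):
                    ○ open, literals {P=false, Q=false, S=true}.
                  branch 1.1.2.2.2 (add !U):
                    ○ open, literals {P=false, S=true, U=false}.
      branch 1.2 (add !(Q || !(Q && U)), P):
        !(Q || !(Q && U)): α-rule — add !Q, !!(Q && U).
        !!(Q && U): α-rule — add Q, U.
        × closes — contains both Q and !Q.
  branch 2 (add !S, !(((!P == !Q) || U) -> S)):
    !(((!P == !Q) || U) -> S): α-rule — add ((!P == !Q) || U), !S.
    !((Q || !(Q && U)) == P): β-rule — branch into (Q || !(Q && U)), !P  //  !(Q || !(Q && U)), P.
      branch 2.1 (add (Q || !(Q && U)), !P):
        ((!P == !Q) || U): β-rule — branch into (!P == !Q)  //  U.
          branch 2.1.1 (add (!P == !Q)):
            (Q || !(Q && U)): β-rule — branch into Q  //  !(Q && U).
              branch 2.1.1.1 (add Q):
                (!P == !Q): β-rule — branch into !P, !Q  //  !!P, !!Q.
                  branch 2.1.1.1.1 (add !P, !Q):
                    × closes — contains both Q and !Q.
                  branch 2.1.1.1.2 (add !!P, !!Q):
                    × closes — contains both P and !P.
              branch 2.1.1.2 (add !(Q && U)):
                (!P == !Q): β-rule — branch into !P, !Q  //  !!P, !!Q.
                  branch 2.1.1.2.1 (add !P, !Q):
                    !(Q && U): β-rule — branch into !Q  //  !U.
                      branch 2.1.1.2.1.1 (add !Q):
                        ○ open, literals {P=false, Q=false, S=false}.
                      branch 2.1.1.2.1.2 (add !U):
                        ○ open, literals {P=false, Q=false, S=false, U=false}.
                  branch 2.1.1.2.2 (add !!P, !!Q):
                    × closes — contains both P and !P.
          branch 2.1.2 (add U):
            (Q || !(Q && U)): β-rule — branch into Q  //  !(Q && U).
              branch 2.1.2.1 (add Q):
                ○ open, literals {P=false, Q=true, S=false, U=true}.
              branch 2.1.2.2 (add !(Q && U)):
                !(Q && U): β-rule — branch into !Q  //  !U.
                  branch 2.1.2.2.1 (add !Q):
                    ○ open, literals {P=false, Q=false, S=false, U=true}.
                  branch 2.1.2.2.2 (add !U):
                    × closes — contains both U and !U.
      branch 2.2 (add !(Q || !(Q && U)), P):
        !(Q || !(Q && U)): α-rule — add !Q, !!(Q && U).
        !!(Q && U): α-rule — add Q, U.
        × closes — contains both Q and !Q.
9 branches closed, 9 open.
An open branch gives a countermodel: P=false, Q=true, S=true, U=false (unmentioned atoms arbitrary); the premises hold there but the conclusion fails.

No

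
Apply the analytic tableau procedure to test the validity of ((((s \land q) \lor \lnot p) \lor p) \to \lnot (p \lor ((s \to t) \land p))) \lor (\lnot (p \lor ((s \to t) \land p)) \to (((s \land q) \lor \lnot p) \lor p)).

Assume the negation and expand:
Initial set: {\lnot (((((s \land q) \lor \lnot p) \lor p) \to \lnot (p \lor ((s \to t) \land p))) \lor (\lnot (p \lor ((s \to t) \land p)) \to (((s \land q) \lor \lnot p) \lor p)))}.
\lnot (((((s \land q) \lor \lnot p) \lor p) \to \lnot (p \lor ((s \to t) \land p))) \lor (\lnot (p \lor ((s \to t) \land p)) \to (((s \land q) \lor \lnot p) \lor p))): α-rule — add \lnot ((((s \land q) \lor \lnot p) \lor p) \to \lnot (p \lor ((s \to t) \land p))), \lnot (\lnot (p \lor ((s \to t) \land p)) \to (((s \land q) \lor \lnot p) \lor p)).
\lnot ((((s \land q) \lor \lnot p) \lor p) \to \lnot (p \lor ((s \to t) \land p))): α-rule — add (((s \land q) \lor \lnot p) \lor p), \lnot \lnot (p \lor ((s \to t) \land p)).
\lnot (\lnot (p \lor ((s \to t) \land p)) \to (((s \land q) \lor \lnot p) \lor p)): α-rule — add \lnot (p \lor ((s \to t) \land p)), \lnot (((s \land q) \lor \lnot p) \lor p).
\lnot (p \lor ((s \to t) \land p)): α-rule — add \lnot p, \lnot ((s \to t) \land p).
\lnot (((s \land q) \lor \lnot p) \lor p): α-rule — add \lnot ((s \land q) \lor \lnot p), \lnot p.
\lnot ((s \land q) \lor \lnot p): α-rule — add \lnot (s \land q), \lnot \lnot p.
× closes — contains both p and \lnot p.
All 1 branch closes.
Every branch closed, so the negation is unsatisfiable and the formula is valid.

Valid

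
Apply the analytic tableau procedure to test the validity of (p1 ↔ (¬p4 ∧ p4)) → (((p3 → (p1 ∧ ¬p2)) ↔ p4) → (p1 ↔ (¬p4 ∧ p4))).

Valid

Assume the negation and expand:
Initial set: {¬((p1 ↔ (¬p4 ∧ p4)) → (((p3 → (p1 ∧ ¬p2)) ↔ p4) → (p1 ↔ (¬p4 ∧ p4))))}.
¬((p1 ↔ (¬p4 ∧ p4)) → (((p3 → (p1 ∧ ¬p2)) ↔ p4) → (p1 ↔ (¬p4 ∧ p4)))): α-rule — add (p1 ↔ (¬p4 ∧ p4)), ¬(((p3 → (p1 ∧ ¬p2)) ↔ p4) → (p1 ↔ (¬p4 ∧ p4))).
¬(((p3 → (p1 ∧ ¬p2)) ↔ p4) → (p1 ↔ (¬p4 ∧ p4))): α-rule — add ((p3 → (p1 ∧ ¬p2)) ↔ p4), ¬(p1 ↔ (¬p4 ∧ p4)).
(p1 ↔ (¬p4 ∧ p4)): β-rule — branch into p1, (¬p4 ∧ p4)  //  ¬p1, ¬(¬p4 ∧ p4).
  branch 1 (add p1, (¬p4 ∧ p4)):
    (¬p4 ∧ p4): α-rule — add ¬p4, p4.
    × closes — contains both p4 and ¬p4.
  branch 2 (add ¬p1, ¬(¬p4 ∧ p4)):
    ((p3 → (p1 ∧ ¬p2)) ↔ p4): β-rule — branch into (p3 → (p1 ∧ ¬p2)), p4  //  ¬(p3 → (p1 ∧ ¬p2)), ¬p4.
      branch 2.1 (add (p3 → (p1 ∧ ¬p2)), p4):
        ¬(p1 ↔ (¬p4 ∧ p4)): β-rule — branch into p1, ¬(¬p4 ∧ p4)  //  ¬p1, (¬p4 ∧ p4).
          branch 2.1.1 (add p1, ¬(¬p4 ∧ p4)):
            × closes — contains both p1 and ¬p1.
          branch 2.1.2 (add ¬p1, (¬p4 ∧ p4)):
            (¬p4 ∧ p4): α-rule — add ¬p4, p4.
            × closes — contains both p4 and ¬p4.
      branch 2.2 (add ¬(p3 → (p1 ∧ ¬p2)), ¬p4):
        ¬(p3 → (p1 ∧ ¬p2)): α-rule — add p3, ¬(p1 ∧ ¬p2).
        ¬(p1 ↔ (¬p4 ∧ p4)): β-rule — branch into p1, ¬(¬p4 ∧ p4)  //  ¬p1, (¬p4 ∧ p4).
          branch 2.2.1 (add p1, ¬(¬p4 ∧ p4)):
            × closes — contains both p1 and ¬p1.
          branch 2.2.2 (add ¬p1, (¬p4 ∧ p4)):
            (¬p4 ∧ p4): α-rule — add ¬p4, p4.
            × closes — contains both p4 and ¬p4.
All 5 branches close.
Every branch closed, so the negation is unsatisfiable and the formula is valid.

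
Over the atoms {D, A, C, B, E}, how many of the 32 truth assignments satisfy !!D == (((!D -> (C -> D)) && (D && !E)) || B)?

20

Initial set: {(!!D == (((!D -> (C -> D)) && (D && !E)) || B))}.
(!!D == (((!D -> (C -> D)) && (D && !E)) || B)): β-rule — branch into !!D, (((!D -> (C -> D)) && (D && !E)) || B)  //  !!!D, !(((!D -> (C -> D)) && (D && !E)) || B).
  branch 1 (add !!D, (((!D -> (C -> D)) && (D && !E)) || B)):
    !!D: drop double negation, giving D.
    (((!D -> (C -> D)) && (D && !E)) || B): β-rule — branch into ((!D -> (C -> D)) && (D && !E))  //  B.
      branch 1.1 (add ((!D -> (C -> D)) && (D && !E))):
        ((!D -> (C -> D)) && (D && !E)): α-rule — add (!D -> (C -> D)), (D && !E).
        (D && !E): α-rule — add D, !E.
        (!D -> (C -> D)): β-rule — branch into !!D  //  (C -> D).
          branch 1.1.1 (add !!D):
            ○ open, literals {D=true, E=false}.
          branch 1.1.2 (add (C -> D)):
            (C -> D): β-rule — branch into !C  //  D.
              branch 1.1.2.1 (add !C):
                ○ open, literals {C=false, D=true, E=false}.
              branch 1.1.2.2 (add D):
                ○ open, literals {D=true, E=false}.
      branch 1.2 (add B):
        ○ open, literals {B=true, D=true}.
  branch 2 (add !!!D, !(((!D -> (C -> D)) && (D && !E)) || B)):
    !!!D: drop double negation, giving !D.
    !(((!D -> (C -> D)) && (D && !E)) || B): α-rule — add !((!D -> (C -> D)) && (D && !E)), !B.
    !((!D -> (C -> D)) && (D && !E)): β-rule — branch into !(!D -> (C -> D))  //  !(D && !E).
      branch 2.1 (add !(!D -> (C -> D))):
        !(!D -> (C -> D)): α-rule — add !D, !(C -> D).
        !(C -> D): α-rule — add C, !D.
        ○ open, literals {B=false, C=true, D=false}.
      branch 2.2 (add !(D && !E)):
        !(D && !E): β-rule — branch into !D  //  !!E.
          branch 2.2.1 (add !D):
            ○ open, literals {B=false, D=false}.
          branch 2.2.2 (add !!E):
            ○ open, literals {B=false, D=false, E=true}.
0 branches closed, 7 open.
Each open branch fixes some atoms; the unmentioned ones are free. Counting distinct full assignments: branch {D=true, E=false} (A, C, B) contributes 8 new; branch {C=false, D=true, E=false} (A, B) contributes 0 new; branch {D=true, E=false} (A, C, B) contributes 0 new; branch {B=true, D=true} (A, C, E) contributes 4 new; branch {B=false, C=true, D=false} (A, E) contributes 4 new; branch {B=false, D=false} (A, C, E) contributes 4 new; branch {B=false, D=false, E=true} (A, C) contributes 0 new. Total: 20.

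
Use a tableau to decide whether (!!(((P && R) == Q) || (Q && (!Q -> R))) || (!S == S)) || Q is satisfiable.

Initial set: {((!!(((P && R) == Q) || (Q && (!Q -> R))) || (!S == S)) || Q)}.
((!!(((P && R) == Q) || (Q && (!Q -> R))) || (!S == S)) || Q): β-rule — branch into (!!(((P && R) == Q) || (Q && (!Q -> R))) || (!S == S))  //  Q.
  branch 1 (add (!!(((P && R) == Q) || (Q && (!Q -> R))) || (!S == S))):
    (!!(((P && R) == Q) || (Q && (!Q -> R))) || (!S == S)): β-rule — branch into !!(((P && R) == Q) || (Q && (!Q -> R)))  //  (!S == S).
      branch 1.1 (add !!(((P && R) == Q) || (Q && (!Q -> R)))):
        !!(((P && R) == Q) || (Q && (!Q -> R))): drop double negation, giving (((P && R) == Q) || (Q && (!Q -> R))).
        (((P && R) == Q) || (Q && (!Q -> R))): β-rule — branch into ((P && R) == Q)  //  (Q && (!Q -> R)).
          branch 1.1.1 (add ((P && R) == Q)):
            ((P && R) == Q): β-rule — branch into (P && R), Q  //  !(P && R), !Q.
              branch 1.1.1.1 (add (P && R), Q):
                (P && R): α-rule — add P, R.
                ○ open, literals {P=T, Q=T, R=T}.
              branch 1.1.1.2 (add !(P && R), !Q):
                !(P && R): β-rule — branch into !P  //  !R.
                  branch 1.1.1.2.1 (add !P):
                    ○ open, literals {P=F, Q=F}.
                  branch 1.1.1.2.2 (add !R):
                    ○ open, literals {Q=F, R=F}.
          branch 1.1.2 (add (Q && (!Q -> R))):
            (Q && (!Q -> R)): α-rule — add Q, (!Q -> R).
            (!Q -> R): β-rule — branch into !!Q  //  R.
              branch 1.1.2.1 (add !!Q):
                ○ open, literals {Q=T}.
              branch 1.1.2.2 (add R):
                ○ open, literals {Q=T, R=T}.
      branch 1.2 (add (!S == S)):
        (!S == S): β-rule — branch into !S, S  //  !!S, !S.
          branch 1.2.1 (add !S, S):
            × closes — contains both S and !S.
          branch 1.2.2 (add !!S, !S):
            × closes — contains both S and !S.
  branch 2 (add Q):
    ○ open, literals {Q=T}.
2 branches closed, 6 open.
An open branch gives a satisfying assignment: P=T, Q=T, R=T.

Satisfiable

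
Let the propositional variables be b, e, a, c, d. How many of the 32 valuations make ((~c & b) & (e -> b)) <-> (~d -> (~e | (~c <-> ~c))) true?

8

Initial set: {(((~c & b) & (e -> b)) <-> (~d -> (~e | (~c <-> ~c))))}.
(((~c & b) & (e -> b)) <-> (~d -> (~e | (~c <-> ~c)))): β-rule — branch into ((~c & b) & (e -> b)), (~d -> (~e | (~c <-> ~c)))  //  ~((~c & b) & (e -> b)), ~(~d -> (~e | (~c <-> ~c))).
  branch 1 (add ((~c & b) & (e -> b)), (~d -> (~e | (~c <-> ~c)))):
    ((~c & b) & (e -> b)): α-rule — add (~c & b), (e -> b).
    (~c & b): α-rule — add ~c, b.
    (~d -> (~e | (~c <-> ~c))): β-rule — branch into ~~d  //  (~e | (~c <-> ~c)).
      branch 1.1 (add ~~d):
        (e -> b): β-rule — branch into ~e  //  b.
          branch 1.1.1 (add ~e):
            ○ open, literals {b=1, c=0, d=1, e=0}.
          branch 1.1.2 (add b):
            ○ open, literals {b=1, c=0, d=1}.
      branch 1.2 (add (~e | (~c <-> ~c))):
        (e -> b): β-rule — branch into ~e  //  b.
          branch 1.2.1 (add ~e):
            (~e | (~c <-> ~c)): β-rule — branch into ~e  //  (~c <-> ~c).
              branch 1.2.1.1 (add ~e):
                ○ open, literals {b=1, c=0, e=0}.
              branch 1.2.1.2 (add (~c <-> ~c)):
                (~c <-> ~c): β-rule — branch into ~c, ~c  //  ~~c, ~~c.
                  branch 1.2.1.2.1 (add ~c, ~c):
                    ○ open, literals {b=1, c=0, e=0}.
                  branch 1.2.1.2.2 (add ~~c, ~~c):
                    × closes — contains both c and ~c.
          branch 1.2.2 (add b):
            (~e | (~c <-> ~c)): β-rule — branch into ~e  //  (~c <-> ~c).
              branch 1.2.2.1 (add ~e):
                ○ open, literals {b=1, c=0, e=0}.
              branch 1.2.2.2 (add (~c <-> ~c)):
                (~c <-> ~c): β-rule — branch into ~c, ~c  //  ~~c, ~~c.
                  branch 1.2.2.2.1 (add ~c, ~c):
                    ○ open, literals {b=1, c=0}.
                  branch 1.2.2.2.2 (add ~~c, ~~c):
                    × closes — contains both c and ~c.
  branch 2 (add ~((~c & b) & (e -> b)), ~(~d -> (~e | (~c <-> ~c)))):
    ~(~d -> (~e | (~c <-> ~c))): α-rule — add ~d, ~(~e | (~c <-> ~c)).
    ~(~e | (~c <-> ~c)): α-rule — add ~~e, ~(~c <-> ~c).
    ~((~c & b) & (e -> b)): β-rule — branch into ~(~c & b)  //  ~(e -> b).
      branch 2.1 (add ~(~c & b)):
        ~(~c <-> ~c): β-rule — branch into ~c, ~~c  //  ~~c, ~c.
          branch 2.1.1 (add ~c, ~~c):
            × closes — contains both c and ~c.
          branch 2.1.2 (add ~~c, ~c):
            × closes — contains both c and ~c.
      branch 2.2 (add ~(e -> b)):
        ~(e -> b): α-rule — add e, ~b.
        ~(~c <-> ~c): β-rule — branch into ~c, ~~c  //  ~~c, ~c.
          branch 2.2.1 (add ~c, ~~c):
            × closes — contains both c and ~c.
          branch 2.2.2 (add ~~c, ~c):
            × closes — contains both c and ~c.
6 branches closed, 6 open.
Each open branch fixes some atoms; the unmentioned ones are free. Counting distinct full assignments: branch {b=1, c=0, d=1, e=0} (a) contributes 2 new; branch {b=1, c=0, d=1} (e, a) contributes 2 new; branch {b=1, c=0, e=0} (a, d) contributes 2 new; branch {b=1, c=0, e=0} (a, d) contributes 0 new; branch {b=1, c=0, e=0} (a, d) contributes 0 new; branch {b=1, c=0} (e, a, d) contributes 2 new. Total: 8.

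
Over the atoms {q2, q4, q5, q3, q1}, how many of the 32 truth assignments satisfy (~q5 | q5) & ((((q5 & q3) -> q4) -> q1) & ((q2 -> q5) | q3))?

16

Initial set: {T ((~q5 | q5) & ((((q5 & q3) -> q4) -> q1) & ((q2 -> q5) | q3)))}.
T ((~q5 | q5) & ((((q5 & q3) -> q4) -> q1) & ((q2 -> q5) | q3))): α-rule — add T (~q5 | q5), T ((((q5 & q3) -> q4) -> q1) & ((q2 -> q5) | q3)).
T ((((q5 & q3) -> q4) -> q1) & ((q2 -> q5) | q3)): α-rule — add T (((q5 & q3) -> q4) -> q1), T ((q2 -> q5) | q3).
T (~q5 | q5): β-rule — branch into T ~q5  //  T q5.
  branch 1 (add T ~q5):
    T (((q5 & q3) -> q4) -> q1): β-rule — branch into F ((q5 & q3) -> q4)  //  T q1.
      branch 1.1 (add F ((q5 & q3) -> q4)):
        F ((q5 & q3) -> q4): α-rule — add T (q5 & q3), F q4.
        T (q5 & q3): α-rule — add T q5, T q3.
        × closes — contains both q5 and ~q5.
      branch 1.2 (add T q1):
        T ((q2 -> q5) | q3): β-rule — branch into T (q2 -> q5)  //  T q3.
          branch 1.2.1 (add T (q2 -> q5)):
            T (q2 -> q5): β-rule — branch into F q2  //  T q5.
              branch 1.2.1.1 (add F q2):
                ○ open, literals {q1=T, q2=F, q5=F}.
              branch 1.2.1.2 (add T q5):
                × closes — contains both q5 and ~q5.
          branch 1.2.2 (add T q3):
            ○ open, literals {q1=T, q3=T, q5=F}.
  branch 2 (add T q5):
    T (((q5 & q3) -> q4) -> q1): β-rule — branch into F ((q5 & q3) -> q4)  //  T q1.
      branch 2.1 (add F ((q5 & q3) -> q4)):
        F ((q5 & q3) -> q4): α-rule — add T (q5 & q3), F q4.
        T (q5 & q3): α-rule — add T q5, T q3.
        T ((q2 -> q5) | q3): β-rule — branch into T (q2 -> q5)  //  T q3.
          branch 2.1.1 (add T (q2 -> q5)):
            T (q2 -> q5): β-rule — branch into F q2  //  T q5.
              branch 2.1.1.1 (add F q2):
                ○ open, literals {q2=F, q3=T, q4=F, q5=T}.
              branch 2.1.1.2 (add T q5):
                ○ open, literals {q3=T, q4=F, q5=T}.
          branch 2.1.2 (add T q3):
            ○ open, literals {q3=T, q4=F, q5=T}.
      branch 2.2 (add T q1):
        T ((q2 -> q5) | q3): β-rule — branch into T (q2 -> q5)  //  T q3.
          branch 2.2.1 (add T (q2 -> q5)):
            T (q2 -> q5): β-rule — branch into F q2  //  T q5.
              branch 2.2.1.1 (add F q2):
                ○ open, literals {q1=T, q2=F, q5=T}.
              branch 2.2.1.2 (add T q5):
                ○ open, literals {q1=T, q5=T}.
          branch 2.2.2 (add T q3):
            ○ open, literals {q1=T, q3=T, q5=T}.
2 branches closed, 8 open.
Each open branch fixes some atoms; the unmentioned ones are free. Counting distinct full assignments: branch {q1=T, q2=F, q5=F} (q4, q3) contributes 4 new; branch {q1=T, q3=T, q5=F} (q2, q4) contributes 2 new; branch {q2=F, q3=T, q4=F, q5=T} (q1) contributes 2 new; branch {q3=T, q4=F, q5=T} (q2, q1) contributes 2 new; branch {q3=T, q4=F, q5=T} (q2, q1) contributes 0 new; branch {q1=T, q2=F, q5=T} (q4, q3) contributes 3 new; branch {q1=T, q5=T} (q2, q4, q3) contributes 3 new; branch {q1=T, q3=T, q5=T} (q2, q4) contributes 0 new. Total: 16.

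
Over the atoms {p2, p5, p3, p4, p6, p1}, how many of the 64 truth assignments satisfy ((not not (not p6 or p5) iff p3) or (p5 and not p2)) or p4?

Initial set: {T (((not not (not p6 or p5) iff p3) or (p5 and not p2)) or p4)}.
T (((not not (not p6 or p5) iff p3) or (p5 and not p2)) or p4): β-rule — branch into T ((not not (not p6 or p5) iff p3) or (p5 and not p2))  //  T p4.
  branch 1 (add T ((not not (not p6 or p5) iff p3) or (p5 and not p2))):
    T ((not not (not p6 or p5) iff p3) or (p5 and not p2)): β-rule — branch into T (not not (not p6 or p5) iff p3)  //  T (p5 and not p2).
      branch 1.1 (add T (not not (not p6 or p5) iff p3)):
        T (not not (not p6 or p5) iff p3): β-rule — branch into T not not (not p6 or p5), T p3  //  F not not (not p6 or p5), F p3.
          branch 1.1.1 (add T not not (not p6 or p5), T p3):
            T not not (not p6 or p5): drop double negation, giving T (not p6 or p5).
            T (not p6 or p5): β-rule — branch into T not p6  //  T p5.
              branch 1.1.1.1 (add T not p6):
                ○ open, literals {p3=T, p6=F}.
              branch 1.1.1.2 (add T p5):
                ○ open, literals {p3=T, p5=T}.
          branch 1.1.2 (add F not not (not p6 or p5), F p3):
            F not not (not p6 or p5): drop double negation, giving F (not p6 or p5).
            F (not p6 or p5): α-rule — add F not p6, F p5.
            ○ open, literals {p3=F, p5=F, p6=T}.
      branch 1.2 (add T (p5 and not p2)):
        T (p5 and not p2): α-rule — add T p5, T not p2.
        ○ open, literals {p2=F, p5=T}.
  branch 2 (add T p4):
    ○ open, literals {p4=T}.
0 branches closed, 5 open.
Each open branch fixes some atoms; the unmentioned ones are free. Counting distinct full assignments: branch {p3=T, p6=F} (p2, p5, p4, p1) contributes 16 new; branch {p3=T, p5=T} (p2, p4, p6, p1) contributes 8 new; branch {p3=F, p5=F, p6=T} (p2, p4, p1) contributes 8 new; branch {p2=F, p5=T} (p3, p4, p6, p1) contributes 8 new; branch {p4=T} (p2, p5, p3, p6, p1) contributes 12 new. Total: 52.

52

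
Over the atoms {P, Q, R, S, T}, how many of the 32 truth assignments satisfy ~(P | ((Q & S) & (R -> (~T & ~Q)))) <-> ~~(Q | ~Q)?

14

Initial set: {T (~(P | ((Q & S) & (R -> (~T & ~Q)))) <-> ~~(Q | ~Q))}.
T (~(P | ((Q & S) & (R -> (~T & ~Q)))) <-> ~~(Q | ~Q)): β-rule — branch into T ~(P | ((Q & S) & (R -> (~T & ~Q)))), T ~~(Q | ~Q)  //  F ~(P | ((Q & S) & (R -> (~T & ~Q)))), F ~~(Q | ~Q).
  branch 1 (add T ~(P | ((Q & S) & (R -> (~T & ~Q)))), T ~~(Q | ~Q)):
    T ~(P | ((Q & S) & (R -> (~T & ~Q)))): α-rule — add F P, F ((Q & S) & (R -> (~T & ~Q))).
    T ~~(Q | ~Q): drop double negation, giving T (Q | ~Q).
    F ((Q & S) & (R -> (~T & ~Q))): β-rule — branch into F (Q & S)  //  F (R -> (~T & ~Q)).
      branch 1.1 (add F (Q & S)):
        T (Q | ~Q): β-rule — branch into T Q  //  T ~Q.
          branch 1.1.1 (add T Q):
            F (Q & S): β-rule — branch into F Q  //  F S.
              branch 1.1.1.1 (add F Q):
                × closes — contains both Q and ~Q.
              branch 1.1.1.2 (add F S):
                ○ open, literals {P=F, Q=T, S=F}.
          branch 1.1.2 (add T ~Q):
            F (Q & S): β-rule — branch into F Q  //  F S.
              branch 1.1.2.1 (add F Q):
                ○ open, literals {P=F, Q=F}.
              branch 1.1.2.2 (add F S):
                ○ open, literals {P=F, Q=F, S=F}.
      branch 1.2 (add F (R -> (~T & ~Q))):
        F (R -> (~T & ~Q)): α-rule — add T R, F (~T & ~Q).
        T (Q | ~Q): β-rule — branch into T Q  //  T ~Q.
          branch 1.2.1 (add T Q):
            F (~T & ~Q): β-rule — branch into F ~T  //  F ~Q.
              branch 1.2.1.1 (add F ~T):
                ○ open, literals {P=F, Q=T, R=T, T=T}.
              branch 1.2.1.2 (add F ~Q):
                ○ open, literals {P=F, Q=T, R=T}.
          branch 1.2.2 (add T ~Q):
            F (~T & ~Q): β-rule — branch into F ~T  //  F ~Q.
              branch 1.2.2.1 (add F ~T):
                ○ open, literals {P=F, Q=F, R=T, T=T}.
              branch 1.2.2.2 (add F ~Q):
                × closes — contains both Q and ~Q.
  branch 2 (add F ~(P | ((Q & S) & (R -> (~T & ~Q)))), F ~~(Q | ~Q)):
    F ~~(Q | ~Q): drop double negation, giving F (Q | ~Q).
    F (Q | ~Q): α-rule — add F Q, F ~Q.
    × closes — contains both Q and ~Q.
3 branches closed, 6 open.
Each open branch fixes some atoms; the unmentioned ones are free. Counting distinct full assignments: branch {P=F, Q=T, S=F} (R, T) contributes 4 new; branch {P=F, Q=F} (R, S, T) contributes 8 new; branch {P=F, Q=F, S=F} (R, T) contributes 0 new; branch {P=F, Q=T, R=T, T=T} (S) contributes 1 new; branch {P=F, Q=T, R=T} (S, T) contributes 1 new; branch {P=F, Q=F, R=T, T=T} (S) contributes 0 new. Total: 14.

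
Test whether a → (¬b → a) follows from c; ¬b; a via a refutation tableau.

Yes

Initial set: {c; ¬b; a; ¬(a → (¬b → a))}.
¬(a → (¬b → a)): α-rule — add a, ¬(¬b → a).
¬(¬b → a): α-rule — add ¬b, ¬a.
× closes — contains both a and ¬a.
All 1 branch closes.
Every branch closed, so the premises entail the conclusion.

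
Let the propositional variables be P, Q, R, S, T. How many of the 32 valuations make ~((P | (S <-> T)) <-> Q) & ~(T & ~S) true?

Initial set: {(~((P | (S <-> T)) <-> Q) & ~(T & ~S))}.
(~((P | (S <-> T)) <-> Q) & ~(T & ~S)): α-rule — add ~((P | (S <-> T)) <-> Q), ~(T & ~S).
~((P | (S <-> T)) <-> Q): β-rule — branch into (P | (S <-> T)), ~Q  //  ~(P | (S <-> T)), Q.
  branch 1 (add (P | (S <-> T)), ~Q):
    ~(T & ~S): β-rule — branch into ~T  //  ~~S.
      branch 1.1 (add ~T):
        (P | (S <-> T)): β-rule — branch into P  //  (S <-> T).
          branch 1.1.1 (add P):
            ○ open, literals {P=1, Q=0, T=0}.
          branch 1.1.2 (add (S <-> T)):
            (S <-> T): β-rule — branch into S, T  //  ~S, ~T.
              branch 1.1.2.1 (add S, T):
                × closes — contains both T and ~T.
              branch 1.1.2.2 (add ~S, ~T):
                ○ open, literals {Q=0, S=0, T=0}.
      branch 1.2 (add ~~S):
        (P | (S <-> T)): β-rule — branch into P  //  (S <-> T).
          branch 1.2.1 (add P):
            ○ open, literals {P=1, Q=0, S=1}.
          branch 1.2.2 (add (S <-> T)):
            (S <-> T): β-rule — branch into S, T  //  ~S, ~T.
              branch 1.2.2.1 (add S, T):
                ○ open, literals {Q=0, S=1, T=1}.
              branch 1.2.2.2 (add ~S, ~T):
                × closes — contains both S and ~S.
  branch 2 (add ~(P | (S <-> T)), Q):
    ~(P | (S <-> T)): α-rule — add ~P, ~(S <-> T).
    ~(T & ~S): β-rule — branch into ~T  //  ~~S.
      branch 2.1 (add ~T):
        ~(S <-> T): β-rule — branch into S, ~T  //  ~S, T.
          branch 2.1.1 (add S, ~T):
            ○ open, literals {P=0, Q=1, S=1, T=0}.
          branch 2.1.2 (add ~S, T):
            × closes — contains both T and ~T.
      branch 2.2 (add ~~S):
        ~(S <-> T): β-rule — branch into S, ~T  //  ~S, T.
          branch 2.2.1 (add S, ~T):
            ○ open, literals {P=0, Q=1, S=1, T=0}.
          branch 2.2.2 (add ~S, T):
            × closes — contains both S and ~S.
4 branches closed, 6 open.
Each open branch fixes some atoms; the unmentioned ones are free. Counting distinct full assignments: branch {P=1, Q=0, T=0} (R, S) contributes 4 new; branch {Q=0, S=0, T=0} (P, R) contributes 2 new; branch {P=1, Q=0, S=1} (R, T) contributes 2 new; branch {Q=0, S=1, T=1} (P, R) contributes 2 new; branch {P=0, Q=1, S=1, T=0} (R) contributes 2 new; branch {P=0, Q=1, S=1, T=0} (R) contributes 0 new. Total: 12.

12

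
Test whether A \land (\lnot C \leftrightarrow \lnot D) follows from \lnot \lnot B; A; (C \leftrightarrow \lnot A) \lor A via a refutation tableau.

No

Initial set: {T \lnot \lnot B; T A; T ((C \leftrightarrow \lnot A) \lor A); F (A \land (\lnot C \leftrightarrow \lnot D))}.
T \lnot \lnot B: drop double negation, giving T B.
T ((C \leftrightarrow \lnot A) \lor A): β-rule — branch into T (C \leftrightarrow \lnot A)  //  T A.
  branch 1 (add T (C \leftrightarrow \lnot A)):
    F (A \land (\lnot C \leftrightarrow \lnot D)): β-rule — branch into F A  //  F (\lnot C \leftrightarrow \lnot D).
      branch 1.1 (add F A):
        × closes — contains both A and \lnot A.
      branch 1.2 (add F (\lnot C \leftrightarrow \lnot D)):
        T (C \leftrightarrow \lnot A): β-rule — branch into T C, T \lnot A  //  F C, F \lnot A.
          branch 1.2.1 (add T C, T \lnot A):
            × closes — contains both A and \lnot A.
          branch 1.2.2 (add F C, F \lnot A):
            F (\lnot C \leftrightarrow \lnot D): β-rule — branch into T \lnot C, F \lnot D  //  F \lnot C, T \lnot D.
              branch 1.2.2.1 (add T \lnot C, F \lnot D):
                ○ open, literals {A=true, B=true, C=false, D=true}.
              branch 1.2.2.2 (add F \lnot C, T \lnot D):
                × closes — contains both C and \lnot C.
  branch 2 (add T A):
    F (A \land (\lnot C \leftrightarrow \lnot D)): β-rule — branch into F A  //  F (\lnot C \leftrightarrow \lnot D).
      branch 2.1 (add F A):
        × closes — contains both A and \lnot A.
      branch 2.2 (add F (\lnot C \leftrightarrow \lnot D)):
        F (\lnot C \leftrightarrow \lnot D): β-rule — branch into T \lnot C, F \lnot D  //  F \lnot C, T \lnot D.
          branch 2.2.1 (add T \lnot C, F \lnot D):
            ○ open, literals {A=true, B=true, C=false, D=true}.
          branch 2.2.2 (add F \lnot C, T \lnot D):
            ○ open, literals {A=true, B=true, C=true, D=false}.
4 branches closed, 3 open.
An open branch gives a countermodel: A=true, B=true, C=false, D=true (unmentioned atoms arbitrary); the premises hold there but the conclusion fails.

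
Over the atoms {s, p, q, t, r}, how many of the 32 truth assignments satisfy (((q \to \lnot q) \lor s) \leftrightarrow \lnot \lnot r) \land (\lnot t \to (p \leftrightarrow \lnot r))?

Initial set: {((((q \to \lnot q) \lor s) \leftrightarrow \lnot \lnot r) \land (\lnot t \to (p \leftrightarrow \lnot r)))}.
((((q \to \lnot q) \lor s) \leftrightarrow \lnot \lnot r) \land (\lnot t \to (p \leftrightarrow \lnot r))): α-rule — add (((q \to \lnot q) \lor s) \leftrightarrow \lnot \lnot r), (\lnot t \to (p \leftrightarrow \lnot r)).
(((q \to \lnot q) \lor s) \leftrightarrow \lnot \lnot r): β-rule — branch into ((q \to \lnot q) \lor s), \lnot \lnot r  //  \lnot ((q \to \lnot q) \lor s), \lnot \lnot \lnot r.
  branch 1 (add ((q \to \lnot q) \lor s), \lnot \lnot r):
    \lnot \lnot r: drop double negation, giving r.
    (\lnot t \to (p \leftrightarrow \lnot r)): β-rule — branch into \lnot \lnot t  //  (p \leftrightarrow \lnot r).
      branch 1.1 (add \lnot \lnot t):
        ((q \to \lnot q) \lor s): β-rule — branch into (q \to \lnot q)  //  s.
          branch 1.1.1 (add (q \to \lnot q)):
            (q \to \lnot q): β-rule — branch into \lnot q  //  \lnot q.
              branch 1.1.1.1 (add \lnot q):
                ○ open, literals {q=0, r=1, t=1}.
              branch 1.1.1.2 (add \lnot q):
                ○ open, literals {q=0, r=1, t=1}.
          branch 1.1.2 (add s):
            ○ open, literals {r=1, s=1, t=1}.
      branch 1.2 (add (p \leftrightarrow \lnot r)):
        ((q \to \lnot q) \lor s): β-rule — branch into (q \to \lnot q)  //  s.
          branch 1.2.1 (add (q \to \lnot q)):
            (p \leftrightarrow \lnot r): β-rule — branch into p, \lnot r  //  \lnot p, \lnot \lnot r.
              branch 1.2.1.1 (add p, \lnot r):
                × closes — contains both r and \lnot r.
              branch 1.2.1.2 (add \lnot p, \lnot \lnot r):
                (q \to \lnot q): β-rule — branch into \lnot q  //  \lnot q.
                  branch 1.2.1.2.1 (add \lnot q):
                    ○ open, literals {p=0, q=0, r=1}.
                  branch 1.2.1.2.2 (add \lnot q):
                    ○ open, literals {p=0, q=0, r=1}.
          branch 1.2.2 (add s):
            (p \leftrightarrow \lnot r): β-rule — branch into p, \lnot r  //  \lnot p, \lnot \lnot r.
              branch 1.2.2.1 (add p, \lnot r):
                × closes — contains both r and \lnot r.
              branch 1.2.2.2 (add \lnot p, \lnot \lnot r):
                ○ open, literals {p=0, r=1, s=1}.
  branch 2 (add \lnot ((q \to \lnot q) \lor s), \lnot \lnot \lnot r):
    \lnot ((q \to \lnot q) \lor s): α-rule — add \lnot (q \to \lnot q), \lnot s.
    \lnot \lnot \lnot r: drop double negation, giving \lnot r.
    \lnot (q \to \lnot q): α-rule — add q, \lnot \lnot q.
    (\lnot t \to (p \leftrightarrow \lnot r)): β-rule — branch into \lnot \lnot t  //  (p \leftrightarrow \lnot r).
      branch 2.1 (add \lnot \lnot t):
        ○ open, literals {q=1, r=0, s=0, t=1}.
      branch 2.2 (add (p \leftrightarrow \lnot r)):
        (p \leftrightarrow \lnot r): β-rule — branch into p, \lnot r  //  \lnot p, \lnot \lnot r.
          branch 2.2.1 (add p, \lnot r):
            ○ open, literals {p=1, q=1, r=0, s=0}.
          branch 2.2.2 (add \lnot p, \lnot \lnot r):
            × closes — contains both r and \lnot r.
3 branches closed, 8 open.
Each open branch fixes some atoms; the unmentioned ones are free. Counting distinct full assignments: branch {q=0, r=1, t=1} (s, p) contributes 4 new; branch {q=0, r=1, t=1} (s, p) contributes 0 new; branch {r=1, s=1, t=1} (p, q) contributes 2 new; branch {p=0, q=0, r=1} (s, t) contributes 2 new; branch {p=0, q=0, r=1} (s, t) contributes 0 new; branch {p=0, r=1, s=1} (q, t) contributes 1 new; branch {q=1, r=0, s=0, t=1} (p) contributes 2 new; branch {p=1, q=1, r=0, s=0} (t) contributes 1 new. Total: 12.

12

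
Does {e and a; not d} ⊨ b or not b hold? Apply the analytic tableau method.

Initial set: {(e and a); not d; not (b or not b)}.
(e and a): α-rule — add e, a.
not (b or not b): α-rule — add not b, not not b.
× closes — contains both b and not b.
All 1 branch closes.
Every branch closed, so the premises entail the conclusion.

Yes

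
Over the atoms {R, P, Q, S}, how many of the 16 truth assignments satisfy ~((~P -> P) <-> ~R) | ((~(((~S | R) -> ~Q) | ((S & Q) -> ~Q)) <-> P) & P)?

Initial set: {(~((~P -> P) <-> ~R) | ((~(((~S | R) -> ~Q) | ((S & Q) -> ~Q)) <-> P) & P))}.
(~((~P -> P) <-> ~R) | ((~(((~S | R) -> ~Q) | ((S & Q) -> ~Q)) <-> P) & P)): β-rule — branch into ~((~P -> P) <-> ~R)  //  ((~(((~S | R) -> ~Q) | ((S & Q) -> ~Q)) <-> P) & P).
  branch 1 (add ~((~P -> P) <-> ~R)):
    ~((~P -> P) <-> ~R): β-rule — branch into (~P -> P), ~~R  //  ~(~P -> P), ~R.
      branch 1.1 (add (~P -> P), ~~R):
        (~P -> P): β-rule — branch into ~~P  //  P.
          branch 1.1.1 (add ~~P):
            ○ open, literals {P=1, R=1}.
          branch 1.1.2 (add P):
            ○ open, literals {P=1, R=1}.
      branch 1.2 (add ~(~P -> P), ~R):
        ~(~P -> P): α-rule — add ~P, ~P.
        ○ open, literals {P=0, R=0}.
  branch 2 (add ((~(((~S | R) -> ~Q) | ((S & Q) -> ~Q)) <-> P) & P)):
    ((~(((~S | R) -> ~Q) | ((S & Q) -> ~Q)) <-> P) & P): α-rule — add (~(((~S | R) -> ~Q) | ((S & Q) -> ~Q)) <-> P), P.
    (~(((~S | R) -> ~Q) | ((S & Q) -> ~Q)) <-> P): β-rule — branch into ~(((~S | R) -> ~Q) | ((S & Q) -> ~Q)), P  //  ~~(((~S | R) -> ~Q) | ((S & Q) -> ~Q)), ~P.
      branch 2.1 (add ~(((~S | R) -> ~Q) | ((S & Q) -> ~Q)), P):
        ~(((~S | R) -> ~Q) | ((S & Q) -> ~Q)): α-rule — add ~((~S | R) -> ~Q), ~((S & Q) -> ~Q).
        ~((~S | R) -> ~Q): α-rule — add (~S | R), ~~Q.
        ~((S & Q) -> ~Q): α-rule — add (S & Q), ~~Q.
        (S & Q): α-rule — add S, Q.
        (~S | R): β-rule — branch into ~S  //  R.
          branch 2.1.1 (add ~S):
            × closes — contains both S and ~S.
          branch 2.1.2 (add R):
            ○ open, literals {P=1, Q=1, R=1, S=1}.
      branch 2.2 (add ~~(((~S | R) -> ~Q) | ((S & Q) -> ~Q)), ~P):
        × closes — contains both P and ~P.
2 branches closed, 4 open.
Each open branch fixes some atoms; the unmentioned ones are free. Counting distinct full assignments: branch {P=1, R=1} (Q, S) contributes 4 new; branch {P=1, R=1} (Q, S) contributes 0 new; branch {P=0, R=0} (Q, S) contributes 4 new; branch {P=1, Q=1, R=1, S=1} (none free) contributes 0 new. Total: 8.

8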